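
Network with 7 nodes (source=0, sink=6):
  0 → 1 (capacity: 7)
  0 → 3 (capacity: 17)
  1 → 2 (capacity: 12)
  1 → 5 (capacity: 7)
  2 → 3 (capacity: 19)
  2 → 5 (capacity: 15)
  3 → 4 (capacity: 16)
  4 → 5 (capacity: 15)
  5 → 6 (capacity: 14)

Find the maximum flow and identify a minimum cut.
Max flow = 14, Min cut edges: (5,6)

Maximum flow: 14
Minimum cut: (5,6)
Partition: S = [0, 1, 2, 3, 4, 5], T = [6]

Max-flow min-cut theorem verified: both equal 14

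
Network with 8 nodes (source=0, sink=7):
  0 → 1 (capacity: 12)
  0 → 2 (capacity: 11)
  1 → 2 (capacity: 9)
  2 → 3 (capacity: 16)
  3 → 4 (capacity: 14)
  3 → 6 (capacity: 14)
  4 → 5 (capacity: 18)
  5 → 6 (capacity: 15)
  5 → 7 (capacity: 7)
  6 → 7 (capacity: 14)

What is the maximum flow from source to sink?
Maximum flow = 16

Max flow: 16

Flow assignment:
  0 → 1: 9/12
  0 → 2: 7/11
  1 → 2: 9/9
  2 → 3: 16/16
  3 → 4: 2/14
  3 → 6: 14/14
  4 → 5: 2/18
  5 → 7: 2/7
  6 → 7: 14/14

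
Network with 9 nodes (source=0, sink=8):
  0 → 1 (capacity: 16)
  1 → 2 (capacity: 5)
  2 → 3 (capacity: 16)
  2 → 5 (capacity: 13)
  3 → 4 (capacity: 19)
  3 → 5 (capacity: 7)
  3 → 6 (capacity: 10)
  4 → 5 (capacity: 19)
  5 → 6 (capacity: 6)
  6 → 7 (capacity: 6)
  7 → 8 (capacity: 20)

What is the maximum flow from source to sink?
Maximum flow = 5

Max flow: 5

Flow assignment:
  0 → 1: 5/16
  1 → 2: 5/5
  2 → 3: 5/16
  3 → 6: 5/10
  6 → 7: 5/6
  7 → 8: 5/20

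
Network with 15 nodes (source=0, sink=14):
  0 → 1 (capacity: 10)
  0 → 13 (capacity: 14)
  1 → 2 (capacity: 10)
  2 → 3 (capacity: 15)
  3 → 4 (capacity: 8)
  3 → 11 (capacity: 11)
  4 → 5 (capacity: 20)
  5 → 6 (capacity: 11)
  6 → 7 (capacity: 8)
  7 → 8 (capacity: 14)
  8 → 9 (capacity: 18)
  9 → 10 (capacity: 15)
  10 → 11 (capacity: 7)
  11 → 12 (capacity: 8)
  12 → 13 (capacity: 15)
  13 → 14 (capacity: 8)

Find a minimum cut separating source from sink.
Min cut value = 8, edges: (13,14)

Min cut value: 8
Partition: S = [0, 1, 2, 3, 4, 5, 6, 7, 8, 9, 10, 11, 12, 13], T = [14]
Cut edges: (13,14)

By max-flow min-cut theorem, max flow = min cut = 8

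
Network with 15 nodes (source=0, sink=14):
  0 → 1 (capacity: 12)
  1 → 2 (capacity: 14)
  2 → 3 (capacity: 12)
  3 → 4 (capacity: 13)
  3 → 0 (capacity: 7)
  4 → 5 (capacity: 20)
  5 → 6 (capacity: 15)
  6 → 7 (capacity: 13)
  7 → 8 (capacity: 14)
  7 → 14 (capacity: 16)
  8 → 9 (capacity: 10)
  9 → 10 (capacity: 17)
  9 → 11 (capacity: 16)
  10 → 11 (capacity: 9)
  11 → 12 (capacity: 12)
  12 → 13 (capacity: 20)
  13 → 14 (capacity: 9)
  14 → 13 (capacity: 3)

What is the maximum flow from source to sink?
Maximum flow = 12

Max flow: 12

Flow assignment:
  0 → 1: 12/12
  1 → 2: 12/14
  2 → 3: 12/12
  3 → 4: 12/13
  4 → 5: 12/20
  5 → 6: 12/15
  6 → 7: 12/13
  7 → 14: 12/16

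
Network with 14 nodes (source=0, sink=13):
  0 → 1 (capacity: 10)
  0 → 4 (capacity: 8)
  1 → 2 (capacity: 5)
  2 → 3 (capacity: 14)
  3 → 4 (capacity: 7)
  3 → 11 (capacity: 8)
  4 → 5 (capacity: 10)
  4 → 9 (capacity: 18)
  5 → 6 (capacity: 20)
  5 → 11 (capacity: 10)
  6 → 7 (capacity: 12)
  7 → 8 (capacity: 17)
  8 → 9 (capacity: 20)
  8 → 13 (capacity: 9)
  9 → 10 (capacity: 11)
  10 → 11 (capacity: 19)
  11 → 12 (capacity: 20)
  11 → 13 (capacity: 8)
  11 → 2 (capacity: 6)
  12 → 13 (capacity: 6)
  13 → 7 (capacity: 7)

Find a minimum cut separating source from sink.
Min cut value = 13, edges: (0,4), (1,2)

Min cut value: 13
Partition: S = [0, 1], T = [2, 3, 4, 5, 6, 7, 8, 9, 10, 11, 12, 13]
Cut edges: (0,4), (1,2)

By max-flow min-cut theorem, max flow = min cut = 13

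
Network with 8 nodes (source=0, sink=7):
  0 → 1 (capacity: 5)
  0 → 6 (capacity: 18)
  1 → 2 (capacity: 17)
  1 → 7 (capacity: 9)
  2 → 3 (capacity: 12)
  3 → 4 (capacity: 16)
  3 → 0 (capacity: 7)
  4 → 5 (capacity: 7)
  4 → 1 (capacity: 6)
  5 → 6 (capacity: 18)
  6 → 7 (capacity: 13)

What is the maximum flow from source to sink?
Maximum flow = 18

Max flow: 18

Flow assignment:
  0 → 1: 5/5
  0 → 6: 13/18
  1 → 7: 5/9
  6 → 7: 13/13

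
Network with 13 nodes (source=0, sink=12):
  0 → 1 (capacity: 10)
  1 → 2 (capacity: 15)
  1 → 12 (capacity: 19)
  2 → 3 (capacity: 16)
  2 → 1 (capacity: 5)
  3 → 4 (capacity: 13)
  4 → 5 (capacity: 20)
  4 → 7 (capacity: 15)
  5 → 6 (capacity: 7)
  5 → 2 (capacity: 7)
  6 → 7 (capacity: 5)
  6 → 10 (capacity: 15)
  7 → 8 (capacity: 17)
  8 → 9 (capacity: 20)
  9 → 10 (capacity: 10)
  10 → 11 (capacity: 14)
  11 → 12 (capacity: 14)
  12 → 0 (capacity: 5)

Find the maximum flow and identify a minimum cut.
Max flow = 10, Min cut edges: (0,1)

Maximum flow: 10
Minimum cut: (0,1)
Partition: S = [0], T = [1, 2, 3, 4, 5, 6, 7, 8, 9, 10, 11, 12]

Max-flow min-cut theorem verified: both equal 10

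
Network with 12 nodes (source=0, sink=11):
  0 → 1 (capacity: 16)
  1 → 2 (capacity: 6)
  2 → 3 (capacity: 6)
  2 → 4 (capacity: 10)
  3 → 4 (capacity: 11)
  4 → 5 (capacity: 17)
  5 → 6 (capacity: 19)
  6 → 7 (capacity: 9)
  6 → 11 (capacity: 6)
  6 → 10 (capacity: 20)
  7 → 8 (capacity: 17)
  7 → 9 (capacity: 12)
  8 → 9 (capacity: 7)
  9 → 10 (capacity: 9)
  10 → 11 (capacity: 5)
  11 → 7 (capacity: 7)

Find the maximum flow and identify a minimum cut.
Max flow = 6, Min cut edges: (1,2)

Maximum flow: 6
Minimum cut: (1,2)
Partition: S = [0, 1], T = [2, 3, 4, 5, 6, 7, 8, 9, 10, 11]

Max-flow min-cut theorem verified: both equal 6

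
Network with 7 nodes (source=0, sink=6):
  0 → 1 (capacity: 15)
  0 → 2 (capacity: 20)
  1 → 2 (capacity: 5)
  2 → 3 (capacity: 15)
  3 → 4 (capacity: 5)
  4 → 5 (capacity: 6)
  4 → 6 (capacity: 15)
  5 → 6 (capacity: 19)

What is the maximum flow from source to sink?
Maximum flow = 5

Max flow: 5

Flow assignment:
  0 → 1: 5/15
  1 → 2: 5/5
  2 → 3: 5/15
  3 → 4: 5/5
  4 → 6: 5/15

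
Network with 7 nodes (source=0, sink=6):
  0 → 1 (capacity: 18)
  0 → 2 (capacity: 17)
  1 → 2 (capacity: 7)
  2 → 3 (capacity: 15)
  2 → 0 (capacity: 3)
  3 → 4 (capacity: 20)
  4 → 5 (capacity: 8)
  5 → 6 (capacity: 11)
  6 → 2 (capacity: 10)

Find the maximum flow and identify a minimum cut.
Max flow = 8, Min cut edges: (4,5)

Maximum flow: 8
Minimum cut: (4,5)
Partition: S = [0, 1, 2, 3, 4], T = [5, 6]

Max-flow min-cut theorem verified: both equal 8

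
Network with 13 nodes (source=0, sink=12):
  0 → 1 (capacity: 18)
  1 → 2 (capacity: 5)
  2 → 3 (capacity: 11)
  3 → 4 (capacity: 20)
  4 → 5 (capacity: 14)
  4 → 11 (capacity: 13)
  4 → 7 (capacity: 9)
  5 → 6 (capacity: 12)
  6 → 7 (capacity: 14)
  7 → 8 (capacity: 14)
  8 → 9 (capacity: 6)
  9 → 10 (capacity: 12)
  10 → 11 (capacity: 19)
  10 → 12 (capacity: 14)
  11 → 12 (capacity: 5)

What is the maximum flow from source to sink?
Maximum flow = 5

Max flow: 5

Flow assignment:
  0 → 1: 5/18
  1 → 2: 5/5
  2 → 3: 5/11
  3 → 4: 5/20
  4 → 11: 5/13
  11 → 12: 5/5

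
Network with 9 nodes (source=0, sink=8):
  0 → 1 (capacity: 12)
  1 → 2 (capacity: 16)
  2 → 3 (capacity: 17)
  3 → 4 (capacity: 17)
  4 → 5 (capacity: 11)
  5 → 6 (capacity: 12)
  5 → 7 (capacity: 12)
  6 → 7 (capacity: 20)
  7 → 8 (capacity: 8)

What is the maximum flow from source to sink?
Maximum flow = 8

Max flow: 8

Flow assignment:
  0 → 1: 8/12
  1 → 2: 8/16
  2 → 3: 8/17
  3 → 4: 8/17
  4 → 5: 8/11
  5 → 7: 8/12
  7 → 8: 8/8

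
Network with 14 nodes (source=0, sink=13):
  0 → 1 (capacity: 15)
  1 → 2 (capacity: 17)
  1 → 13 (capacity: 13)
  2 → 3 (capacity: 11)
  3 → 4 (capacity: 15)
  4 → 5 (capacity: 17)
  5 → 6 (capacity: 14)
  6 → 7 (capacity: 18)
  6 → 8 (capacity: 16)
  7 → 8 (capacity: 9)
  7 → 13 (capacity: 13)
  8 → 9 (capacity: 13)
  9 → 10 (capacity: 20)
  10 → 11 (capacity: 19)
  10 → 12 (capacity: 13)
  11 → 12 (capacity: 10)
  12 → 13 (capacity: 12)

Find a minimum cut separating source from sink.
Min cut value = 15, edges: (0,1)

Min cut value: 15
Partition: S = [0], T = [1, 2, 3, 4, 5, 6, 7, 8, 9, 10, 11, 12, 13]
Cut edges: (0,1)

By max-flow min-cut theorem, max flow = min cut = 15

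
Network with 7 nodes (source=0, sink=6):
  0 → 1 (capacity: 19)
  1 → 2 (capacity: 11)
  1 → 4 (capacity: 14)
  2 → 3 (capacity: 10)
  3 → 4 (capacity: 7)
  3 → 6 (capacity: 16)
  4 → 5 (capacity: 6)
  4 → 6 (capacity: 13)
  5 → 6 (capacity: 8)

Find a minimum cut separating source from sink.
Min cut value = 19, edges: (0,1)

Min cut value: 19
Partition: S = [0], T = [1, 2, 3, 4, 5, 6]
Cut edges: (0,1)

By max-flow min-cut theorem, max flow = min cut = 19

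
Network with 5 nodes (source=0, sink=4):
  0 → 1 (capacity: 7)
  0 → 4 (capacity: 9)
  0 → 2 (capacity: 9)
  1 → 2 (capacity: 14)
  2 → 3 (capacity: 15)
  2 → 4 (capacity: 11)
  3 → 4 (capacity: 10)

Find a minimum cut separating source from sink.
Min cut value = 25, edges: (0,1), (0,4), (0,2)

Min cut value: 25
Partition: S = [0], T = [1, 2, 3, 4]
Cut edges: (0,1), (0,4), (0,2)

By max-flow min-cut theorem, max flow = min cut = 25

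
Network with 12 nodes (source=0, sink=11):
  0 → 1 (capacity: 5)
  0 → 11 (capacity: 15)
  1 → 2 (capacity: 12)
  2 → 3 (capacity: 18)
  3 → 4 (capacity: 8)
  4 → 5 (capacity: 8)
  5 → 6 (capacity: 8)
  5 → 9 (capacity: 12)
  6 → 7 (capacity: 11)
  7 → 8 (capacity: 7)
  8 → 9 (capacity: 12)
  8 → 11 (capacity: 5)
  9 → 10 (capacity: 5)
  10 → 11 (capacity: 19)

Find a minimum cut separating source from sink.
Min cut value = 20, edges: (0,1), (0,11)

Min cut value: 20
Partition: S = [0], T = [1, 2, 3, 4, 5, 6, 7, 8, 9, 10, 11]
Cut edges: (0,1), (0,11)

By max-flow min-cut theorem, max flow = min cut = 20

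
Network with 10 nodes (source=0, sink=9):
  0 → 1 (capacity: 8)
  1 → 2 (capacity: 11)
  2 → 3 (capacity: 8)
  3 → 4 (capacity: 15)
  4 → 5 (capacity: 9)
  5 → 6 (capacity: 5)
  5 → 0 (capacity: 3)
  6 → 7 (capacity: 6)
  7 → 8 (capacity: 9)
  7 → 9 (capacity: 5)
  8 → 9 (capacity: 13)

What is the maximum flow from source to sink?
Maximum flow = 5

Max flow: 5

Flow assignment:
  0 → 1: 8/8
  1 → 2: 8/11
  2 → 3: 8/8
  3 → 4: 8/15
  4 → 5: 8/9
  5 → 6: 5/5
  5 → 0: 3/3
  6 → 7: 5/6
  7 → 9: 5/5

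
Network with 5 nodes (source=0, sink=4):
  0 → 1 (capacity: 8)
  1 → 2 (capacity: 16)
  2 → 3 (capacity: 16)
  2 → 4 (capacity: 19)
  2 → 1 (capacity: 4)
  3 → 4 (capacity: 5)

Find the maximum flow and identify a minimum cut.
Max flow = 8, Min cut edges: (0,1)

Maximum flow: 8
Minimum cut: (0,1)
Partition: S = [0], T = [1, 2, 3, 4]

Max-flow min-cut theorem verified: both equal 8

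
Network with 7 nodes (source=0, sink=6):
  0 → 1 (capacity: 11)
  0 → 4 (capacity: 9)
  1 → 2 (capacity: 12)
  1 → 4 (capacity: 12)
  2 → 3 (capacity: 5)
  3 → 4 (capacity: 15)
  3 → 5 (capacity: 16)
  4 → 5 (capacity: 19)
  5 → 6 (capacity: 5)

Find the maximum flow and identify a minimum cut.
Max flow = 5, Min cut edges: (5,6)

Maximum flow: 5
Minimum cut: (5,6)
Partition: S = [0, 1, 2, 3, 4, 5], T = [6]

Max-flow min-cut theorem verified: both equal 5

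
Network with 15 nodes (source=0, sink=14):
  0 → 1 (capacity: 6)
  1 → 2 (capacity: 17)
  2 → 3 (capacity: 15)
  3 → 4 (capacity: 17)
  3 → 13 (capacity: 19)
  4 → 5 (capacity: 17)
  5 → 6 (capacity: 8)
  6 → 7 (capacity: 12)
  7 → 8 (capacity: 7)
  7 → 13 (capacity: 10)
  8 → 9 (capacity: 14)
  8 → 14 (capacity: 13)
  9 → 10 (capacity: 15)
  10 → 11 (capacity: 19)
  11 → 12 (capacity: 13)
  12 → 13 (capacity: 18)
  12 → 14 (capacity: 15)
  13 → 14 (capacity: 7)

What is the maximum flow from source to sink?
Maximum flow = 6

Max flow: 6

Flow assignment:
  0 → 1: 6/6
  1 → 2: 6/17
  2 → 3: 6/15
  3 → 13: 6/19
  13 → 14: 6/7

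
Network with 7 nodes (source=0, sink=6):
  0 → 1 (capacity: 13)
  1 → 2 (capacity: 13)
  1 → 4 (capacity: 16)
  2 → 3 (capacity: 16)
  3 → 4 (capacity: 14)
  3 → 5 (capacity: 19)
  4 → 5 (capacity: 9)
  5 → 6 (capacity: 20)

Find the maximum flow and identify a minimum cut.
Max flow = 13, Min cut edges: (0,1)

Maximum flow: 13
Minimum cut: (0,1)
Partition: S = [0], T = [1, 2, 3, 4, 5, 6]

Max-flow min-cut theorem verified: both equal 13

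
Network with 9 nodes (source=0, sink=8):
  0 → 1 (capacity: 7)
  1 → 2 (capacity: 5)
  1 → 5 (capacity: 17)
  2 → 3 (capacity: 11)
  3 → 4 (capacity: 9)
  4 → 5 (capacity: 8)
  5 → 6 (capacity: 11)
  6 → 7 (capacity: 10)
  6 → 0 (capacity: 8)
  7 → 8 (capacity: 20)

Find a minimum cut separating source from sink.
Min cut value = 7, edges: (0,1)

Min cut value: 7
Partition: S = [0], T = [1, 2, 3, 4, 5, 6, 7, 8]
Cut edges: (0,1)

By max-flow min-cut theorem, max flow = min cut = 7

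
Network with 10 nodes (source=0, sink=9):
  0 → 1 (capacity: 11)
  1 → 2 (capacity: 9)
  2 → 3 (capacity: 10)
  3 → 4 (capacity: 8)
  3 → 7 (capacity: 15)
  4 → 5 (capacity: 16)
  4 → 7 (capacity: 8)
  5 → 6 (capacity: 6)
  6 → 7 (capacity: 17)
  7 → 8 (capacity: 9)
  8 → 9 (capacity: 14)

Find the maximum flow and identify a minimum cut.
Max flow = 9, Min cut edges: (7,8)

Maximum flow: 9
Minimum cut: (7,8)
Partition: S = [0, 1, 2, 3, 4, 5, 6, 7], T = [8, 9]

Max-flow min-cut theorem verified: both equal 9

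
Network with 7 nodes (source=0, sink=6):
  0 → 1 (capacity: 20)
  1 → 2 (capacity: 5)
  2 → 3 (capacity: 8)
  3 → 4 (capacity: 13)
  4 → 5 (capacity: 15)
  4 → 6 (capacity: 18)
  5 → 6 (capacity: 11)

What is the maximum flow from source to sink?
Maximum flow = 5

Max flow: 5

Flow assignment:
  0 → 1: 5/20
  1 → 2: 5/5
  2 → 3: 5/8
  3 → 4: 5/13
  4 → 6: 5/18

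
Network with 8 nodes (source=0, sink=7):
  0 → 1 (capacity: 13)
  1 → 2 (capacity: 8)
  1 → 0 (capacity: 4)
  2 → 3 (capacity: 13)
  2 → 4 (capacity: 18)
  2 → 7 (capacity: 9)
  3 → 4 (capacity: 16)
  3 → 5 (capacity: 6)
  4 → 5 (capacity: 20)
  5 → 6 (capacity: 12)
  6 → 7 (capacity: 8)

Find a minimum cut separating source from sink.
Min cut value = 8, edges: (1,2)

Min cut value: 8
Partition: S = [0, 1], T = [2, 3, 4, 5, 6, 7]
Cut edges: (1,2)

By max-flow min-cut theorem, max flow = min cut = 8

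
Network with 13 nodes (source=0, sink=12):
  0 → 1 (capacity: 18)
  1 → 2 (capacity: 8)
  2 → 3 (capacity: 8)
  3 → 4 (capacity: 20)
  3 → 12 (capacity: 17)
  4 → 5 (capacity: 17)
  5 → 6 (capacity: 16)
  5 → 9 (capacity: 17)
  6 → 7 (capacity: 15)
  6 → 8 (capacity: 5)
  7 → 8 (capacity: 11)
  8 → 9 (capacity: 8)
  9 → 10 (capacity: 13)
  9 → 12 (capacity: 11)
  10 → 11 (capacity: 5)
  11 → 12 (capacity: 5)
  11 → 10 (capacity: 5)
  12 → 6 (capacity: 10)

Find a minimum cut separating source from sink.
Min cut value = 8, edges: (2,3)

Min cut value: 8
Partition: S = [0, 1, 2], T = [3, 4, 5, 6, 7, 8, 9, 10, 11, 12]
Cut edges: (2,3)

By max-flow min-cut theorem, max flow = min cut = 8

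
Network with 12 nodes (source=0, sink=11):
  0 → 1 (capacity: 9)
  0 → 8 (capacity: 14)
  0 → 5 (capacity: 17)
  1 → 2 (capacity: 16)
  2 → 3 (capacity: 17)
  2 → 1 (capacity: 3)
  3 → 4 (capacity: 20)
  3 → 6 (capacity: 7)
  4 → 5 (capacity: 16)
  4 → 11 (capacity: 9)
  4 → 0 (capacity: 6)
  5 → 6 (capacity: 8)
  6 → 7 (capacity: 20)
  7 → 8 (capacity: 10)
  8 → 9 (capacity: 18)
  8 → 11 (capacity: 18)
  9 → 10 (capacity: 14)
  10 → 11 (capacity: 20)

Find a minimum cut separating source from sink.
Min cut value = 31, edges: (0,1), (0,8), (5,6)

Min cut value: 31
Partition: S = [0, 5], T = [1, 2, 3, 4, 6, 7, 8, 9, 10, 11]
Cut edges: (0,1), (0,8), (5,6)

By max-flow min-cut theorem, max flow = min cut = 31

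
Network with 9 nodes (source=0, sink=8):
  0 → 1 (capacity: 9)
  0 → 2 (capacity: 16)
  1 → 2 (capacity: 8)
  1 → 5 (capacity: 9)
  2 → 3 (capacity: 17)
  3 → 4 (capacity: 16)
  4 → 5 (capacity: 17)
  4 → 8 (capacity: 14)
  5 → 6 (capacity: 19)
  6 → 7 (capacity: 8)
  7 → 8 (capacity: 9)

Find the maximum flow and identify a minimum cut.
Max flow = 22, Min cut edges: (4,8), (6,7)

Maximum flow: 22
Minimum cut: (4,8), (6,7)
Partition: S = [0, 1, 2, 3, 4, 5, 6], T = [7, 8]

Max-flow min-cut theorem verified: both equal 22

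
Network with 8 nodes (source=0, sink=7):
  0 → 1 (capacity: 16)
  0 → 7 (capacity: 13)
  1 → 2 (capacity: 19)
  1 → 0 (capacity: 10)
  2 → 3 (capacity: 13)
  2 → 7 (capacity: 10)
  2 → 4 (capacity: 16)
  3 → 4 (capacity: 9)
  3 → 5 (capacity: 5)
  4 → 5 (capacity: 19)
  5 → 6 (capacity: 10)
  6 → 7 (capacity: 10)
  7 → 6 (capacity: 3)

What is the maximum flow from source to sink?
Maximum flow = 29

Max flow: 29

Flow assignment:
  0 → 1: 16/16
  0 → 7: 13/13
  1 → 2: 16/19
  2 → 3: 6/13
  2 → 7: 10/10
  3 → 4: 1/9
  3 → 5: 5/5
  4 → 5: 1/19
  5 → 6: 6/10
  6 → 7: 6/10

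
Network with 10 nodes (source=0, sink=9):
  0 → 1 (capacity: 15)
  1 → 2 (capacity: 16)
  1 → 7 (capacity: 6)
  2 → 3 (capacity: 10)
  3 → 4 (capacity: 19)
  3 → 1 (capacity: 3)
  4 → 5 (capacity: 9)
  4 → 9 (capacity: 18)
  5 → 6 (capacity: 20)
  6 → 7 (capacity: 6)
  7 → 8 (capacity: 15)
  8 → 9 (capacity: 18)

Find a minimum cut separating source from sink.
Min cut value = 15, edges: (0,1)

Min cut value: 15
Partition: S = [0], T = [1, 2, 3, 4, 5, 6, 7, 8, 9]
Cut edges: (0,1)

By max-flow min-cut theorem, max flow = min cut = 15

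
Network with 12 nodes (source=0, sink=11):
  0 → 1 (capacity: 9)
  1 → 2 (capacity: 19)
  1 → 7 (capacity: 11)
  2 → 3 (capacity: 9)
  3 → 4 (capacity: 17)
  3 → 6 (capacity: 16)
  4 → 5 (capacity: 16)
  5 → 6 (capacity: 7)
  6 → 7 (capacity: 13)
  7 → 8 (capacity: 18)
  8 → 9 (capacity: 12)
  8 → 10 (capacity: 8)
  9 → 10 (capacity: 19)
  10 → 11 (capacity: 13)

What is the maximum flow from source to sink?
Maximum flow = 9

Max flow: 9

Flow assignment:
  0 → 1: 9/9
  1 → 7: 9/11
  7 → 8: 9/18
  8 → 9: 1/12
  8 → 10: 8/8
  9 → 10: 1/19
  10 → 11: 9/13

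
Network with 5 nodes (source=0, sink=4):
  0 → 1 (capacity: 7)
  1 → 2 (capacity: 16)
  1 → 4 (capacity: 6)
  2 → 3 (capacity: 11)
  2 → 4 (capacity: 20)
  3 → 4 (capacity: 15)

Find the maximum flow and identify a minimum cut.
Max flow = 7, Min cut edges: (0,1)

Maximum flow: 7
Minimum cut: (0,1)
Partition: S = [0], T = [1, 2, 3, 4]

Max-flow min-cut theorem verified: both equal 7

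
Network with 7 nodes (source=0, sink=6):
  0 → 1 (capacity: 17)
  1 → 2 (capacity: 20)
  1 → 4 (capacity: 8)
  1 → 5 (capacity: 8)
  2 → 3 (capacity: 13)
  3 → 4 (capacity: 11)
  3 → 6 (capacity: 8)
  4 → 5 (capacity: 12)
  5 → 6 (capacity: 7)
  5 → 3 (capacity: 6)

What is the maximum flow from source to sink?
Maximum flow = 15

Max flow: 15

Flow assignment:
  0 → 1: 15/17
  1 → 2: 8/20
  1 → 5: 7/8
  2 → 3: 8/13
  3 → 6: 8/8
  5 → 6: 7/7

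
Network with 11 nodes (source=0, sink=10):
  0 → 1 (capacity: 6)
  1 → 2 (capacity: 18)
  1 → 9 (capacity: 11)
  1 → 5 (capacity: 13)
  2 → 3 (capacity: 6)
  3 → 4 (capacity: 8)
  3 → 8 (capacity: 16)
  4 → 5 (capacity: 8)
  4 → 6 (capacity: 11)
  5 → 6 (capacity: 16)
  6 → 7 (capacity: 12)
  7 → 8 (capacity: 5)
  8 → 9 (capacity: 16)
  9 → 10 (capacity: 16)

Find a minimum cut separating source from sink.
Min cut value = 6, edges: (0,1)

Min cut value: 6
Partition: S = [0], T = [1, 2, 3, 4, 5, 6, 7, 8, 9, 10]
Cut edges: (0,1)

By max-flow min-cut theorem, max flow = min cut = 6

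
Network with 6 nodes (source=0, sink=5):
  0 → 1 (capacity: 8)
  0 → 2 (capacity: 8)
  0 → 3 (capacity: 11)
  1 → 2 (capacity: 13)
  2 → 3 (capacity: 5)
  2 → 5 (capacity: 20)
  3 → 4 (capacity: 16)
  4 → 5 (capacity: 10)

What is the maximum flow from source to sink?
Maximum flow = 26

Max flow: 26

Flow assignment:
  0 → 1: 8/8
  0 → 2: 8/8
  0 → 3: 10/11
  1 → 2: 8/13
  2 → 5: 16/20
  3 → 4: 10/16
  4 → 5: 10/10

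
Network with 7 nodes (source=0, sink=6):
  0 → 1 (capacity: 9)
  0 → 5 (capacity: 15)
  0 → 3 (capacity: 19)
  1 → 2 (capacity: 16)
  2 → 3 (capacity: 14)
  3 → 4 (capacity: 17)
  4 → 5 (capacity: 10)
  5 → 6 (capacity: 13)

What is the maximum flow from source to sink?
Maximum flow = 13

Max flow: 13

Flow assignment:
  0 → 1: 9/9
  0 → 5: 3/15
  0 → 3: 1/19
  1 → 2: 9/16
  2 → 3: 9/14
  3 → 4: 10/17
  4 → 5: 10/10
  5 → 6: 13/13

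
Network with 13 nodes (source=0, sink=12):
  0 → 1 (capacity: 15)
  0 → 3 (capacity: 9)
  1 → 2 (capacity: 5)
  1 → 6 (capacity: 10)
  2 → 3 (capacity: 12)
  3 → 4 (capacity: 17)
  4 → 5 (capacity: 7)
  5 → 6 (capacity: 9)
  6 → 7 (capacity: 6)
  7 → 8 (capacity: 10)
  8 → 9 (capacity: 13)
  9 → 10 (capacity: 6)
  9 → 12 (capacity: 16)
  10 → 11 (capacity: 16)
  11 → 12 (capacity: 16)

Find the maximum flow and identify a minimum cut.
Max flow = 6, Min cut edges: (6,7)

Maximum flow: 6
Minimum cut: (6,7)
Partition: S = [0, 1, 2, 3, 4, 5, 6], T = [7, 8, 9, 10, 11, 12]

Max-flow min-cut theorem verified: both equal 6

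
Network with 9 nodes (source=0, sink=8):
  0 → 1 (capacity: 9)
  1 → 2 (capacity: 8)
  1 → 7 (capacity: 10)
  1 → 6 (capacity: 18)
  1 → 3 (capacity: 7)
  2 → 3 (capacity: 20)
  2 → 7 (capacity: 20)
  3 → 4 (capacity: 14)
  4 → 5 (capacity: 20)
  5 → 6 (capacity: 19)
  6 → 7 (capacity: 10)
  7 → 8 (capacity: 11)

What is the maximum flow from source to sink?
Maximum flow = 9

Max flow: 9

Flow assignment:
  0 → 1: 9/9
  1 → 7: 9/10
  7 → 8: 9/11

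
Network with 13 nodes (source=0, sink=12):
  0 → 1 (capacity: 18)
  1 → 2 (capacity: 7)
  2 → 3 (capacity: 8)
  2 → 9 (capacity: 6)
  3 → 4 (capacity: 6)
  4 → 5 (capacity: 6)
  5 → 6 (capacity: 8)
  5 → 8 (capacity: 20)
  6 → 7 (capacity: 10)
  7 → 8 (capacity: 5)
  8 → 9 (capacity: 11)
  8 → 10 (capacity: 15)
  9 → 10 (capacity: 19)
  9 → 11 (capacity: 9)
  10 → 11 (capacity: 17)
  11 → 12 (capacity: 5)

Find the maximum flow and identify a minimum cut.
Max flow = 5, Min cut edges: (11,12)

Maximum flow: 5
Minimum cut: (11,12)
Partition: S = [0, 1, 2, 3, 4, 5, 6, 7, 8, 9, 10, 11], T = [12]

Max-flow min-cut theorem verified: both equal 5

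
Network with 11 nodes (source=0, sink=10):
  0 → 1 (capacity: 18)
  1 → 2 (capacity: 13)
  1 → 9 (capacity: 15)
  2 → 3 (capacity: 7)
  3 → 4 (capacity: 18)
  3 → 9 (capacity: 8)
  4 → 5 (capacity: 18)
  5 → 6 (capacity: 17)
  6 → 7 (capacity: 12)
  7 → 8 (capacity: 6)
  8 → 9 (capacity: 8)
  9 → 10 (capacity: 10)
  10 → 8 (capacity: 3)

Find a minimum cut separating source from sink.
Min cut value = 10, edges: (9,10)

Min cut value: 10
Partition: S = [0, 1, 2, 3, 4, 5, 6, 7, 8, 9], T = [10]
Cut edges: (9,10)

By max-flow min-cut theorem, max flow = min cut = 10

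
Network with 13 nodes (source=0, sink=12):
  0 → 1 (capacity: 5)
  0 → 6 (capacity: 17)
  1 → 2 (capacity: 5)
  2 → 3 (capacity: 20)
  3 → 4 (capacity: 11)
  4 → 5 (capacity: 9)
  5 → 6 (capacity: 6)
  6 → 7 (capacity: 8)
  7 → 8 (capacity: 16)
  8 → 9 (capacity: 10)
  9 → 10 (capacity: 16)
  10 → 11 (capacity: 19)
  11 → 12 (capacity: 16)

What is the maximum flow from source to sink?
Maximum flow = 8

Max flow: 8

Flow assignment:
  0 → 1: 5/5
  0 → 6: 3/17
  1 → 2: 5/5
  2 → 3: 5/20
  3 → 4: 5/11
  4 → 5: 5/9
  5 → 6: 5/6
  6 → 7: 8/8
  7 → 8: 8/16
  8 → 9: 8/10
  9 → 10: 8/16
  10 → 11: 8/19
  11 → 12: 8/16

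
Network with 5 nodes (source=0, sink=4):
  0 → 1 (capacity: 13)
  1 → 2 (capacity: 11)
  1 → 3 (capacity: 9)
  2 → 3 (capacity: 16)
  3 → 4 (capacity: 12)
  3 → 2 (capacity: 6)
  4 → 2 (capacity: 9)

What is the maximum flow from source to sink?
Maximum flow = 12

Max flow: 12

Flow assignment:
  0 → 1: 12/13
  1 → 2: 3/11
  1 → 3: 9/9
  2 → 3: 3/16
  3 → 4: 12/12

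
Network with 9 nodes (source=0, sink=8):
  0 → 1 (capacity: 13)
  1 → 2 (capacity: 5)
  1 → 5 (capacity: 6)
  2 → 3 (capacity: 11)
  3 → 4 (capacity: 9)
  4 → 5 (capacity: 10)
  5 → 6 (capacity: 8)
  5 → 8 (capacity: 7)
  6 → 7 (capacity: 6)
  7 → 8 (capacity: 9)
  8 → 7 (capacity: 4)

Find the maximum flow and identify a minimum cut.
Max flow = 11, Min cut edges: (1,2), (1,5)

Maximum flow: 11
Minimum cut: (1,2), (1,5)
Partition: S = [0, 1], T = [2, 3, 4, 5, 6, 7, 8]

Max-flow min-cut theorem verified: both equal 11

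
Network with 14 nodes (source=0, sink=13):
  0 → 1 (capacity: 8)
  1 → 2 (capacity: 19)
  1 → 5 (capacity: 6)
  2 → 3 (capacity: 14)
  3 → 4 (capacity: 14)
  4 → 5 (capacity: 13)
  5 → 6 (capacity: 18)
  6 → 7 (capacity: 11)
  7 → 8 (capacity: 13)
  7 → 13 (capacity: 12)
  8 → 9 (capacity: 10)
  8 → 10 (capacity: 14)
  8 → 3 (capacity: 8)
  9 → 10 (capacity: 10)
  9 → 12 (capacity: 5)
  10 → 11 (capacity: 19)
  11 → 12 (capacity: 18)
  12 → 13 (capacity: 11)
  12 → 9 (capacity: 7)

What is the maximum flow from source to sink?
Maximum flow = 8

Max flow: 8

Flow assignment:
  0 → 1: 8/8
  1 → 2: 2/19
  1 → 5: 6/6
  2 → 3: 2/14
  3 → 4: 2/14
  4 → 5: 2/13
  5 → 6: 8/18
  6 → 7: 8/11
  7 → 13: 8/12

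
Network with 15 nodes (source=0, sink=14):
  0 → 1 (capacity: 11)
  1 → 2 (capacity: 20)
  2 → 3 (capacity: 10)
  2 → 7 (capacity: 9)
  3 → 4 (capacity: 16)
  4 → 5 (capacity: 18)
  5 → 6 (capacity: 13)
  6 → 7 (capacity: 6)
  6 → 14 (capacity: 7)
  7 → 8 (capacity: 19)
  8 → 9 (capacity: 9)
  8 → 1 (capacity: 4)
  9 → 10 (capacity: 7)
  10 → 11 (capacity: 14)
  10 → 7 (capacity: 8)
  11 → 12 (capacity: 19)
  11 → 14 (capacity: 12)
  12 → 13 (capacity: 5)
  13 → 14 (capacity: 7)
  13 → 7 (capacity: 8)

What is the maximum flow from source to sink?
Maximum flow = 11

Max flow: 11

Flow assignment:
  0 → 1: 11/11
  1 → 2: 11/20
  2 → 3: 7/10
  2 → 7: 4/9
  3 → 4: 7/16
  4 → 5: 7/18
  5 → 6: 7/13
  6 → 14: 7/7
  7 → 8: 4/19
  8 → 9: 4/9
  9 → 10: 4/7
  10 → 11: 4/14
  11 → 14: 4/12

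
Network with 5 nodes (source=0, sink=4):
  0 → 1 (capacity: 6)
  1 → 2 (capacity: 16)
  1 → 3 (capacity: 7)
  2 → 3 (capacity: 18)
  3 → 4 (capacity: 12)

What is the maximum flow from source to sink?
Maximum flow = 6

Max flow: 6

Flow assignment:
  0 → 1: 6/6
  1 → 3: 6/7
  3 → 4: 6/12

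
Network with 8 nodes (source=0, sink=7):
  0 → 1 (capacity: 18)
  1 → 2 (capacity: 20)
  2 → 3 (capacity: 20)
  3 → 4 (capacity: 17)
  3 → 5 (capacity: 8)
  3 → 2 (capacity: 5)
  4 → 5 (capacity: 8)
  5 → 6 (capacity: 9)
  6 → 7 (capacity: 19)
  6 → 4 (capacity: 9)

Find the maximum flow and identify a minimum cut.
Max flow = 9, Min cut edges: (5,6)

Maximum flow: 9
Minimum cut: (5,6)
Partition: S = [0, 1, 2, 3, 4, 5], T = [6, 7]

Max-flow min-cut theorem verified: both equal 9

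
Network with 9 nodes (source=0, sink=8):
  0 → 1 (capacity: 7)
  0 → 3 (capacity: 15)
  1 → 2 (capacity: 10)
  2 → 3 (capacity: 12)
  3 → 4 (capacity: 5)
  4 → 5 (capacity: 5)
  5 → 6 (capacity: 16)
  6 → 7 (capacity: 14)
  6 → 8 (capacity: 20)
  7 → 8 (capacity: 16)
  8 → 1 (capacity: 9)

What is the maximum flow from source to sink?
Maximum flow = 5

Max flow: 5

Flow assignment:
  0 → 1: 5/7
  1 → 2: 5/10
  2 → 3: 5/12
  3 → 4: 5/5
  4 → 5: 5/5
  5 → 6: 5/16
  6 → 8: 5/20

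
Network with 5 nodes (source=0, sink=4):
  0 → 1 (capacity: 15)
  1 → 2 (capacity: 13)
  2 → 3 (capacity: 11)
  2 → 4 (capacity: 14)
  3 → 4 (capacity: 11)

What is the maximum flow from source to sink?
Maximum flow = 13

Max flow: 13

Flow assignment:
  0 → 1: 13/15
  1 → 2: 13/13
  2 → 4: 13/14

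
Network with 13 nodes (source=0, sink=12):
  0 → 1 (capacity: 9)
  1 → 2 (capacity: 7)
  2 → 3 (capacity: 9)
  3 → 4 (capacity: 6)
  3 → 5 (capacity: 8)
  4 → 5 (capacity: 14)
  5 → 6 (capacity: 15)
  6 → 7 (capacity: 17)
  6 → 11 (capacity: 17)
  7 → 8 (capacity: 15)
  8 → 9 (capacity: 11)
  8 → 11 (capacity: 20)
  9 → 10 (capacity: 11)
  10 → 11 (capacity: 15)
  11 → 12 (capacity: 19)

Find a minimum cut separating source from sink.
Min cut value = 7, edges: (1,2)

Min cut value: 7
Partition: S = [0, 1], T = [2, 3, 4, 5, 6, 7, 8, 9, 10, 11, 12]
Cut edges: (1,2)

By max-flow min-cut theorem, max flow = min cut = 7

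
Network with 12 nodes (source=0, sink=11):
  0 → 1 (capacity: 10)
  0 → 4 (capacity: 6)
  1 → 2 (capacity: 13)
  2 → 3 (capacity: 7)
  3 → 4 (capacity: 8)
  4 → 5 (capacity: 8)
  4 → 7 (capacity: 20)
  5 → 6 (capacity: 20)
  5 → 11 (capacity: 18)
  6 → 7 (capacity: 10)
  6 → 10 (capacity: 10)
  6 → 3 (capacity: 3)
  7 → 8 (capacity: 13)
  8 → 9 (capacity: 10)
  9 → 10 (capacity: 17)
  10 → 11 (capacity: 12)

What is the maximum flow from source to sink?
Maximum flow = 13

Max flow: 13

Flow assignment:
  0 → 1: 7/10
  0 → 4: 6/6
  1 → 2: 7/13
  2 → 3: 7/7
  3 → 4: 7/8
  4 → 5: 8/8
  4 → 7: 5/20
  5 → 11: 8/18
  7 → 8: 5/13
  8 → 9: 5/10
  9 → 10: 5/17
  10 → 11: 5/12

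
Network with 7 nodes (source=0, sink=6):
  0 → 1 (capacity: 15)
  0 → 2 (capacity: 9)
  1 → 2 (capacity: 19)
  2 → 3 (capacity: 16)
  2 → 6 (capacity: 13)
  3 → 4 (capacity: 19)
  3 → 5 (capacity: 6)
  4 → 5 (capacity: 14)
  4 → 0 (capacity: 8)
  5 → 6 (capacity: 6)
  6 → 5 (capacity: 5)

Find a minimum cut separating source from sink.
Min cut value = 19, edges: (2,6), (5,6)

Min cut value: 19
Partition: S = [0, 1, 2, 3, 4, 5], T = [6]
Cut edges: (2,6), (5,6)

By max-flow min-cut theorem, max flow = min cut = 19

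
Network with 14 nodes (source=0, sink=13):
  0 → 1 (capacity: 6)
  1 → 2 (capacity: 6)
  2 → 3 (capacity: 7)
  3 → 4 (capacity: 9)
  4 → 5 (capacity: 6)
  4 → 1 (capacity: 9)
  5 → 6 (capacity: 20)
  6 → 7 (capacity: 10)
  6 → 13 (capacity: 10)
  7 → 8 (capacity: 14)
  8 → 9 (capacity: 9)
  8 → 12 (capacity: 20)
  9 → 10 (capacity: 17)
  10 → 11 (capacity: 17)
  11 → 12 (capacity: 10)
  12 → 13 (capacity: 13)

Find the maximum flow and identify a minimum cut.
Max flow = 6, Min cut edges: (4,5)

Maximum flow: 6
Minimum cut: (4,5)
Partition: S = [0, 1, 2, 3, 4], T = [5, 6, 7, 8, 9, 10, 11, 12, 13]

Max-flow min-cut theorem verified: both equal 6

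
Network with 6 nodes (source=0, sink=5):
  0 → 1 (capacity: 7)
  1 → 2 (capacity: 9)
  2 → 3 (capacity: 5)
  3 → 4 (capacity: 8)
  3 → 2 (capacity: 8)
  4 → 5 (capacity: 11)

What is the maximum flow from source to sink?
Maximum flow = 5

Max flow: 5

Flow assignment:
  0 → 1: 5/7
  1 → 2: 5/9
  2 → 3: 5/5
  3 → 4: 5/8
  4 → 5: 5/11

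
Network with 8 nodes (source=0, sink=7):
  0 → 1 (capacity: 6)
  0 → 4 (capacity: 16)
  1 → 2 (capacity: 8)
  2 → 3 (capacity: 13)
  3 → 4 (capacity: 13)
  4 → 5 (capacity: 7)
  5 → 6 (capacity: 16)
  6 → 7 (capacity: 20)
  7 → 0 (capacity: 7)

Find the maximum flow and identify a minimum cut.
Max flow = 7, Min cut edges: (4,5)

Maximum flow: 7
Minimum cut: (4,5)
Partition: S = [0, 1, 2, 3, 4], T = [5, 6, 7]

Max-flow min-cut theorem verified: both equal 7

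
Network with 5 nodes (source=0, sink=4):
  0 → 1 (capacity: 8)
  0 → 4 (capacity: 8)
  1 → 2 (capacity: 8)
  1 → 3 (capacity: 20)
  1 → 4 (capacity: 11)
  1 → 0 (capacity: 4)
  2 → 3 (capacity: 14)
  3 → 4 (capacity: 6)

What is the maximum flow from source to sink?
Maximum flow = 16

Max flow: 16

Flow assignment:
  0 → 1: 8/8
  0 → 4: 8/8
  1 → 4: 8/11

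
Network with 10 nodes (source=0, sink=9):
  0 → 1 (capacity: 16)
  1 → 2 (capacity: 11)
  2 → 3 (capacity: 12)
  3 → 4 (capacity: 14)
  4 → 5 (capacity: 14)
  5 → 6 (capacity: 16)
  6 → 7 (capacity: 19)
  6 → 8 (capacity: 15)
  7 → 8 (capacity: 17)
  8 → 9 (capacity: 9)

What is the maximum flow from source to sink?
Maximum flow = 9

Max flow: 9

Flow assignment:
  0 → 1: 9/16
  1 → 2: 9/11
  2 → 3: 9/12
  3 → 4: 9/14
  4 → 5: 9/14
  5 → 6: 9/16
  6 → 8: 9/15
  8 → 9: 9/9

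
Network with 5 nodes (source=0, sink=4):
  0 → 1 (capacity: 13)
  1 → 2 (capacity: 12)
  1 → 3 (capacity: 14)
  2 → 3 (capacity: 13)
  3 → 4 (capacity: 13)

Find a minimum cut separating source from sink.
Min cut value = 13, edges: (3,4)

Min cut value: 13
Partition: S = [0, 1, 2, 3], T = [4]
Cut edges: (3,4)

By max-flow min-cut theorem, max flow = min cut = 13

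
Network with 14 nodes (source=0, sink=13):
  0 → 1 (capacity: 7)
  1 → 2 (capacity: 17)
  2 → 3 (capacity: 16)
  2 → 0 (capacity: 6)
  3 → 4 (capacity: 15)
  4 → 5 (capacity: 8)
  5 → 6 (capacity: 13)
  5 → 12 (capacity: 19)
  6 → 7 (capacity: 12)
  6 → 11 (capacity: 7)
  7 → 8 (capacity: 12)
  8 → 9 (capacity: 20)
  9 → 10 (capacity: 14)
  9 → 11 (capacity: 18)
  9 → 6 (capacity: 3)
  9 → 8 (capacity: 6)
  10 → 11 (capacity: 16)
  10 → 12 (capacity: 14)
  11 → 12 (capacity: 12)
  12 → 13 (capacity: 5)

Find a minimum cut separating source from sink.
Min cut value = 5, edges: (12,13)

Min cut value: 5
Partition: S = [0, 1, 2, 3, 4, 5, 6, 7, 8, 9, 10, 11, 12], T = [13]
Cut edges: (12,13)

By max-flow min-cut theorem, max flow = min cut = 5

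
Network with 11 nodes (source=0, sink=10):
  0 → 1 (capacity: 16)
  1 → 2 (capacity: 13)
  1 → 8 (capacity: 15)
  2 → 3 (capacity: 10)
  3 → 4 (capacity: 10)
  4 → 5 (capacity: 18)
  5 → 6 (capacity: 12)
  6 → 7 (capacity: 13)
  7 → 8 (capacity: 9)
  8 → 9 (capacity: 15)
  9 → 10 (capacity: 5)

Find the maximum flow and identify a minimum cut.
Max flow = 5, Min cut edges: (9,10)

Maximum flow: 5
Minimum cut: (9,10)
Partition: S = [0, 1, 2, 3, 4, 5, 6, 7, 8, 9], T = [10]

Max-flow min-cut theorem verified: both equal 5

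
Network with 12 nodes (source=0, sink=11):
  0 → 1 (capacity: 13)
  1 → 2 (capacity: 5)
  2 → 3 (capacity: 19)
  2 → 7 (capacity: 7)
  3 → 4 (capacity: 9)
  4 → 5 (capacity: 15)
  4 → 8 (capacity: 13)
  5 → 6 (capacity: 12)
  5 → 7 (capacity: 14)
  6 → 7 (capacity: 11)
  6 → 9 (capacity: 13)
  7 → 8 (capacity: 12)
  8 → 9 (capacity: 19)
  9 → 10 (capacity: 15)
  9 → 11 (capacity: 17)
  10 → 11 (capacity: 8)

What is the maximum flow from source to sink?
Maximum flow = 5

Max flow: 5

Flow assignment:
  0 → 1: 5/13
  1 → 2: 5/5
  2 → 7: 5/7
  7 → 8: 5/12
  8 → 9: 5/19
  9 → 11: 5/17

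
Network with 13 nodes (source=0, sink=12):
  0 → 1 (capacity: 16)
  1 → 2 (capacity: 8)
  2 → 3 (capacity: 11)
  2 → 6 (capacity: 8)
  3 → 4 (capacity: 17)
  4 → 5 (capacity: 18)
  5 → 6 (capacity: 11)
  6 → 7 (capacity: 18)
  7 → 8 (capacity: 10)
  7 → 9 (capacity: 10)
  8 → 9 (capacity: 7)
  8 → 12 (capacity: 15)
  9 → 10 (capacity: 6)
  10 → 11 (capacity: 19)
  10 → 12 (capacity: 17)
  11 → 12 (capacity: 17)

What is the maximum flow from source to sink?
Maximum flow = 8

Max flow: 8

Flow assignment:
  0 → 1: 8/16
  1 → 2: 8/8
  2 → 6: 8/8
  6 → 7: 8/18
  7 → 8: 8/10
  8 → 12: 8/15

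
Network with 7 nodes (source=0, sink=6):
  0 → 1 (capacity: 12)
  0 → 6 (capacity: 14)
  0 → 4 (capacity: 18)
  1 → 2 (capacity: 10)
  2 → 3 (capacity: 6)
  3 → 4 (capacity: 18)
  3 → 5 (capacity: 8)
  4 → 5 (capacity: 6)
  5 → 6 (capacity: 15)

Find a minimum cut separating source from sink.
Min cut value = 26, edges: (0,6), (2,3), (4,5)

Min cut value: 26
Partition: S = [0, 1, 2, 4], T = [3, 5, 6]
Cut edges: (0,6), (2,3), (4,5)

By max-flow min-cut theorem, max flow = min cut = 26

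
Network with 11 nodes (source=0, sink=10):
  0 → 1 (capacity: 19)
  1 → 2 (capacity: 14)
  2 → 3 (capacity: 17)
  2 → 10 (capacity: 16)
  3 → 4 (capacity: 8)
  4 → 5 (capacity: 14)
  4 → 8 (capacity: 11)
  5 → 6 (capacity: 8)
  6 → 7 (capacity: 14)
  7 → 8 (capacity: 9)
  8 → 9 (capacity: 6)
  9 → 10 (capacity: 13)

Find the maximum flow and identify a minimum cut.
Max flow = 14, Min cut edges: (1,2)

Maximum flow: 14
Minimum cut: (1,2)
Partition: S = [0, 1], T = [2, 3, 4, 5, 6, 7, 8, 9, 10]

Max-flow min-cut theorem verified: both equal 14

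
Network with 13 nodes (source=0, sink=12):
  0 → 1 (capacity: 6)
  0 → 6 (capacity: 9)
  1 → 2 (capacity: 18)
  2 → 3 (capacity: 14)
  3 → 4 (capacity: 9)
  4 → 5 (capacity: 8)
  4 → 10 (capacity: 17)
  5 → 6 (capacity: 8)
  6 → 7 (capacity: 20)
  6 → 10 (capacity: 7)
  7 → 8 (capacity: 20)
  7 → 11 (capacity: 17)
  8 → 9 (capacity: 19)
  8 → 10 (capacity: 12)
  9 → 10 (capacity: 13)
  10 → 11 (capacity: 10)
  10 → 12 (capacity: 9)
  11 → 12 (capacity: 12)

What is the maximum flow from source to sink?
Maximum flow = 15

Max flow: 15

Flow assignment:
  0 → 1: 6/6
  0 → 6: 9/9
  1 → 2: 6/18
  2 → 3: 6/14
  3 → 4: 6/9
  4 → 10: 6/17
  6 → 7: 2/20
  6 → 10: 7/7
  7 → 11: 2/17
  10 → 11: 4/10
  10 → 12: 9/9
  11 → 12: 6/12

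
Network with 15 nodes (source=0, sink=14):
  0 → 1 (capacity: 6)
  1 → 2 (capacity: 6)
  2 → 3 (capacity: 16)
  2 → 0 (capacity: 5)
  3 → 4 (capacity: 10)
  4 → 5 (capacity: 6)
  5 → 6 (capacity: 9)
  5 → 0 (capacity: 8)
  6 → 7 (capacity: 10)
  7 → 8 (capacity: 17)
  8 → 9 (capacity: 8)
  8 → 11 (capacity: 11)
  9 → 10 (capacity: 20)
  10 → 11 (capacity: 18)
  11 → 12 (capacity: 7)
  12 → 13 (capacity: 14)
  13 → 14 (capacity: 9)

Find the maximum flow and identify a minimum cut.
Max flow = 6, Min cut edges: (4,5)

Maximum flow: 6
Minimum cut: (4,5)
Partition: S = [0, 1, 2, 3, 4], T = [5, 6, 7, 8, 9, 10, 11, 12, 13, 14]

Max-flow min-cut theorem verified: both equal 6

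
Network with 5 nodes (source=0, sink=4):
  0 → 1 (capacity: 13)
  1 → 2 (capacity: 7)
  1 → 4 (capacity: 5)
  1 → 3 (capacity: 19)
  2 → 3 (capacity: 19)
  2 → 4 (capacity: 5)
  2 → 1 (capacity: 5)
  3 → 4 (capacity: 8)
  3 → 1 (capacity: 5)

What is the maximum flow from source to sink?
Maximum flow = 13

Max flow: 13

Flow assignment:
  0 → 1: 13/13
  1 → 2: 7/7
  1 → 4: 5/5
  1 → 3: 1/19
  2 → 3: 2/19
  2 → 4: 5/5
  3 → 4: 3/8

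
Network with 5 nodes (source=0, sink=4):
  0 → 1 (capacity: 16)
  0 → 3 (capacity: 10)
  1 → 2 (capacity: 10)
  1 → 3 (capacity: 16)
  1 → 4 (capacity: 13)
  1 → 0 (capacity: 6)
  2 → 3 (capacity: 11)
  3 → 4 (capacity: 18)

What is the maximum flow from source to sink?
Maximum flow = 26

Max flow: 26

Flow assignment:
  0 → 1: 16/16
  0 → 3: 10/10
  1 → 3: 3/16
  1 → 4: 13/13
  3 → 4: 13/18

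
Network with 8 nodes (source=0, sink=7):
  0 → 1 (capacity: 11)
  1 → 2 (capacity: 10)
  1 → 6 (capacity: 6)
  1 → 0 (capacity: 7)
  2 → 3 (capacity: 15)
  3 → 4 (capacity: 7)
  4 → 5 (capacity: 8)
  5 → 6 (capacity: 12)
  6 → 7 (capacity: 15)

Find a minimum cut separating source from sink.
Min cut value = 11, edges: (0,1)

Min cut value: 11
Partition: S = [0], T = [1, 2, 3, 4, 5, 6, 7]
Cut edges: (0,1)

By max-flow min-cut theorem, max flow = min cut = 11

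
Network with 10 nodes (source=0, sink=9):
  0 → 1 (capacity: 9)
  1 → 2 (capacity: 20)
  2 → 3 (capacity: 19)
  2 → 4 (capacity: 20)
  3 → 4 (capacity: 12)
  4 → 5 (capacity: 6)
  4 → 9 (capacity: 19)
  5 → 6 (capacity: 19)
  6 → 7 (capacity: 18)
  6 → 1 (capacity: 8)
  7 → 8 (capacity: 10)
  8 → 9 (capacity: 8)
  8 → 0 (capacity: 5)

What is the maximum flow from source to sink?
Maximum flow = 9

Max flow: 9

Flow assignment:
  0 → 1: 9/9
  1 → 2: 9/20
  2 → 4: 9/20
  4 → 9: 9/19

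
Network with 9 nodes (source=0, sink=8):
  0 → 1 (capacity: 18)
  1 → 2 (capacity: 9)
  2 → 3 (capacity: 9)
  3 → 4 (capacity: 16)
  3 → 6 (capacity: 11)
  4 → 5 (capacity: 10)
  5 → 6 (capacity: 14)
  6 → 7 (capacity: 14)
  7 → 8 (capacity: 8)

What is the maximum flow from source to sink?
Maximum flow = 8

Max flow: 8

Flow assignment:
  0 → 1: 8/18
  1 → 2: 8/9
  2 → 3: 8/9
  3 → 6: 8/11
  6 → 7: 8/14
  7 → 8: 8/8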